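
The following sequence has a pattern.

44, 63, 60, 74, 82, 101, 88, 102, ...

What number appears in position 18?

The slot pattern repeats as AABB (period 4), so there are 2 interleaved tracks.
Track A is 44, 63, 82, 101, which is arithmetic, step +19.
Track B is 60, 74, 88, 102, which is linear: a_n = 46 + 14·n.
Position 18 → track A, term 10 = 215.

215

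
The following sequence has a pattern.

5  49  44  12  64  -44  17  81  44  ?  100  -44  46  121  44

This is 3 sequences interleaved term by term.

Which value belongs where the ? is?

29

The terms cycle through 3 interleaved subsequences.
Subsequence A is 5, 12, 17, ?, 46, which is each term equals the sum of the previous two.
Subsequence B is 49, 64, 81, 100, 121, which is perfect squares starting at 7².
Subsequence C is 44, -44, 44, -44, 44, which is alternating ±44.
Subsequence A's pattern makes the blank 29.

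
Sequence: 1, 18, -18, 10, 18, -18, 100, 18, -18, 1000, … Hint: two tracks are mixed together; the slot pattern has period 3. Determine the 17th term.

18

Positions follow the repeating pattern ABB; grouping by letter gives 2 tracks.
Track A = 1, 10, 100, 1000: successive powers of 10.
Track B = 18, -18, 18, -18, 18, -18: the oscillation 18·(−1)^(n+1).
The 17th slot belongs to track B; its 11th term is 18.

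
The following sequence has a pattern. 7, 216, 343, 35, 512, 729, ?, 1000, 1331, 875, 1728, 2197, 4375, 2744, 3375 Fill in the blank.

The slot pattern repeats as ABB (period 3), so there are 2 interleaved tracks.
Stream A: 7, 35, ?, 875, 4375. A geometric progression (common ratio 5).
Stream B: 216, 343, 512, 729, 1000, 1331, 1728, 2197, 2744, 3375. Consecutive cubes n³ from n = 6.
So the missing entry in stream A is 175.

175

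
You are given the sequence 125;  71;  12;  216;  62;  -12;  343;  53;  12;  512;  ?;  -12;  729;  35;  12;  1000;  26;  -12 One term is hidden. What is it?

44

Split by position mod 3 into 3 tracks.
Track A: 125, 216, 343, 512, 729, 1000. The cubes 5³, 6³, 7³, ….
Track B: 71, 62, 53, ?, 35, 26. Linear: a_n = 80 − 9·n.
Track C: 12, -12, 12, -12, 12, -12. Oscillating between 12 and -12.
So the missing entry in track B is 44.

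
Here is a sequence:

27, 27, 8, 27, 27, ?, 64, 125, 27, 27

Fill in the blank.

27

Reading positions in blocks of 4 reveals the pattern AABB — 2 tracks woven together.
Subsequence A: 27, 27, 27, ?, 27, 27 — constant 27.
Subsequence B: 8, 27, 64, 125 — consecutive cubes n³ from n = 2.
Subsequence A's pattern makes the blank 27.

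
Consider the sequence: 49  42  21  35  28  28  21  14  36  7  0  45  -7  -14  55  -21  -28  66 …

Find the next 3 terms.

Reading positions in blocks of 3 reveals the pattern AAB — 2 tracks woven together.
Track A is 49, 42, 35, 28, 21, 14, 7, 0, -7, -14, -21, -28, which is linear: a_n = 56 − 7·n.
Track B is 21, 28, 36, 45, 55, 66, which is triangular numbers starting at T_6.
Position 19 → track A, term 13 = -35.
Term 20 comes from track A (its 14th entry): -42.
The 21st slot belongs to track B; its 7th term is 78.

-35, -42, 78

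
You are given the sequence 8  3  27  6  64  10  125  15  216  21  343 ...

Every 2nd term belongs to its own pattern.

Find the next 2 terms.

Split by position mod 2 into 2 tracks.
Stream A: 8, 27, 64, 125, 216, 343 (consecutive cubes n³ from n = 2).
Stream B: 3, 6, 10, 15, 21 (triangular numbers n(n+1)/2 for n = 2, 3, …).
The 12th slot belongs to stream B; its 6th term is 28.
The 13th slot belongs to stream A; its 7th term is 512.

28, 512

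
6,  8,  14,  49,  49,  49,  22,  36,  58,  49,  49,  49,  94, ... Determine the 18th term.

49

Positions follow the repeating pattern AAABBB; grouping by letter gives 2 tracks.
Stream A: 6, 8, 14, 22, 36, 58, 94 (a Fibonacci-like recurrence a_n = a_{n-1} + a_{n-2}).
Stream B: 49, 49, 49, 49, 49, 49 (always 49).
Position 18 → stream B, term 9 = 49.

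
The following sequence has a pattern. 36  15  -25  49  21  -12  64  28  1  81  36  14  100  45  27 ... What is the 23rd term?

Split by position mod 3 into 3 tracks.
Stream A: 36, 49, 64, 81, 100 (the squares 6², 7², 8², …).
Stream B: 15, 21, 28, 36, 45 (triangular numbers n(n+1)/2 for n = 5, 6, …).
Stream C: -25, -12, 1, 14, 27 (linear: a_n = -38 + 13·n).
Position 23 → stream B, term 8 = 78.

78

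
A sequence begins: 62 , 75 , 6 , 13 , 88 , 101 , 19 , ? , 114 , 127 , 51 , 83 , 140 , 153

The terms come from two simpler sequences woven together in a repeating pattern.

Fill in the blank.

The slot pattern repeats as AABB (period 4), so there are 2 interleaved tracks.
Track A: 62, 75, 88, 101, 114, 127, 140, 153 — linear: a_n = 49 + 13·n.
Track B: 6, 13, 19, ?, 51, 83 — a Fibonacci-like recurrence a_n = a_{n-1} + a_{n-2}.
Filling track B at index 4 by its rule yields 32.

32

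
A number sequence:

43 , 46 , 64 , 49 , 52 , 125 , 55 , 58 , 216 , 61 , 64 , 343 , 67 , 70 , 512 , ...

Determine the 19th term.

79

The slot pattern repeats as AAB (period 3), so there are 2 interleaved tracks.
Track A: 43, 46, 49, 52, 55, 58, 61, 64, 67, 70. Arithmetic, step +3.
Track B: 64, 125, 216, 343, 512. The cubes 4³, 5³, 6³, ….
Position 19 falls in track A as its term 13, giving 79.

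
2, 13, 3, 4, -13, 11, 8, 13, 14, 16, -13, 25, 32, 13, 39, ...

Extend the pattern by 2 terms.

Split by position mod 3 into 3 tracks.
Stream A is 2, 4, 8, 16, 32, which is powers 2^1, 2^2, 2^3, ….
Stream B is 13, -13, 13, -13, 13, which is the oscillation 13·(−1)^(n+1).
Stream C is 3, 11, 14, 25, 39, which is each term equals the sum of the previous two.
Position 16 falls in stream A as its term 6, giving 64.
Position 17 → stream B, term 6 = -13.

64, -13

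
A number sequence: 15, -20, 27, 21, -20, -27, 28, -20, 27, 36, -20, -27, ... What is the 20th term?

Split by position mod 3 into 3 tracks.
Stream A: 15, 21, 28, 36. Triangular numbers starting at T_5.
Stream B: -20, -20, -20, -20. Always -20.
Stream C: 27, -27, 27, -27. Oscillating between 27 and -27.
Term 20 comes from stream B (its 7th entry): -20.

-20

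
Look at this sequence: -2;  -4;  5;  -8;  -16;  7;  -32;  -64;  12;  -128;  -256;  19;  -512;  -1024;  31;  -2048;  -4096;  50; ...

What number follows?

-8192

The slot pattern repeats as AAB (period 3), so there are 2 interleaved tracks.
Stream A: -2, -4, -8, -16, -32, -64, -128, -256, -512, -1024, -2048, -4096 — geometric with ratio 2.
Stream B: 5, 7, 12, 19, 31, 50 — a Fibonacci-like recurrence a_n = a_{n-1} + a_{n-2}.
The 19th slot belongs to stream A; its 13th term is -8192.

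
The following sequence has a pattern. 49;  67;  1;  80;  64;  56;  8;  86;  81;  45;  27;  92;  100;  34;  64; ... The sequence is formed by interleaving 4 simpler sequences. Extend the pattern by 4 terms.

The terms cycle through 4 interleaved subsequences.
Track A = 49, 64, 81, 100: perfect squares starting at 7².
Track B = 67, 56, 45, 34: linear: a_n = 78 − 11·n.
Track C = 1, 8, 27, 64: perfect cubes starting at 1³.
Track D = 80, 86, 92: arithmetic, step +6.
Position 16 → track D, term 4 = 98.
The 17th slot belongs to track A; its 5th term is 121.
Position 18 falls in track B as its term 5, giving 23.
Position 19 falls in track C as its term 5, giving 125.

98, 121, 23, 125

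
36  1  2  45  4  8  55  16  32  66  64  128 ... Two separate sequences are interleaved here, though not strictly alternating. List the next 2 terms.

Positions follow the repeating pattern ABB; grouping by letter gives 2 tracks.
Track A: 36, 45, 55, 66 (triangular numbers starting at T_8).
Track B: 1, 2, 4, 8, 16, 32, 64, 128 (successive powers of 2).
The 13th slot belongs to track A; its 5th term is 78.
Position 14 falls in track B as its term 9, giving 256.

78, 256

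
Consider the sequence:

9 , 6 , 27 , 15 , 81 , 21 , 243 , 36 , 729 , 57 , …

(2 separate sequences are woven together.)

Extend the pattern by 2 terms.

2187, 93

Split by position mod 2 into 2 tracks.
Stream A is 9, 27, 81, 243, 729, which is successive powers of 3.
Stream B is 6, 15, 21, 36, 57, which is Fibonacci-style (each term is the sum of the two before it).
The 11th slot belongs to stream A; its 6th term is 2187.
Position 12 → stream B, term 6 = 93.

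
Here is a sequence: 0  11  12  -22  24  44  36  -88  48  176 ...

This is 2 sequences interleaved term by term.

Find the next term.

Positions 1, 3, 5, … form one subsequence and positions 2, 4, 6, … form another.
Stream A: 0, 12, 24, 36, 48. Linear: a_n = -12 + 12·n.
Stream B: 11, -22, 44, -88, 176. Geometric with ratio -2.
Position 11 falls in stream A as its term 6, giving 60.

60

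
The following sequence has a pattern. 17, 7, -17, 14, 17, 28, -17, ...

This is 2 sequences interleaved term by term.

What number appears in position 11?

-17

Positions 1, 3, 5, … form one subsequence and positions 2, 4, 6, … form another.
Track A: 17, -17, 17, -17. The oscillation 17·(−1)^(n+1).
Track B: 7, 14, 28. Multiplying by 2 each time.
The 11th slot belongs to track A; its 6th term is -17.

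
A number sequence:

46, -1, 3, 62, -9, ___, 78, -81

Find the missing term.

27

Reading positions in blocks of 3 reveals the pattern ABB — 2 tracks woven together.
Track A = 46, 62, 78: linear: a_n = 30 + 16·n.
Track B = -1, 3, -9, ?, -81: a geometric progression (common ratio -3).
So the missing entry in track B is 27.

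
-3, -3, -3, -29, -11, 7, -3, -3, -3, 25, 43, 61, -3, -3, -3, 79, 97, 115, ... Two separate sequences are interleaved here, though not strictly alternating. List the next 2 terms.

Positions follow the repeating pattern AAABBB; grouping by letter gives 2 tracks.
Track A = -3, -3, -3, -3, -3, -3, -3, -3, -3: always -3.
Track B = -29, -11, 7, 25, 43, 61, 79, 97, 115: adding 18 each time.
Term 19 comes from track A (its 10th entry): -3.
Position 20 → track A, term 11 = -3.

-3, -3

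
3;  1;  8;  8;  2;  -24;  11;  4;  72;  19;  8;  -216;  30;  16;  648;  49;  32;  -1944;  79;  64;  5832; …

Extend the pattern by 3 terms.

128, 128, -17496

The terms cycle through 3 interleaved subsequences.
Subsequence A: 3, 8, 11, 19, 30, 49, 79 (Fibonacci-style (each term is the sum of the two before it)).
Subsequence B: 1, 2, 4, 8, 16, 32, 64 (successive powers of 2).
Subsequence C: 8, -24, 72, -216, 648, -1944, 5832 (geometric with ratio -3).
The 22nd slot belongs to subsequence A; its 8th term is 128.
Position 23 falls in subsequence B as its term 8, giving 128.
Position 24 → subsequence C, term 8 = -17496.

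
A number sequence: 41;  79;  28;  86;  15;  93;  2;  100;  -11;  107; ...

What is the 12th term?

114

Taking every 2nd term gives 2 separate tracks.
Subsequence A: 41, 28, 15, 2, -11 (arithmetic with common difference −13).
Subsequence B: 79, 86, 93, 100, 107 (arithmetic, step +7).
Term 12 comes from subsequence B (its 6th entry): 114.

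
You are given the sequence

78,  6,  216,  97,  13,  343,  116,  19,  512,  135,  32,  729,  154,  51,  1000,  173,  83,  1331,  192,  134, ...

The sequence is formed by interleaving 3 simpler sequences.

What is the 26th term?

351

Split by position mod 3: positions 1, 4, 7, … form one track, and each other residue class forms its own.
Subsequence A: 78, 97, 116, 135, 154, 173, 192 (arithmetic with common difference +19).
Subsequence B: 6, 13, 19, 32, 51, 83, 134 (each term equals the sum of the previous two).
Subsequence C: 216, 343, 512, 729, 1000, 1331 (consecutive cubes n³ from n = 6).
Term 26 comes from subsequence B (its 9th entry): 351.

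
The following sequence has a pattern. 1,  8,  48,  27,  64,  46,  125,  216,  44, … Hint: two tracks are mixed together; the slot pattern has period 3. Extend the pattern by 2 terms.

Reading positions in blocks of 3 reveals the pattern AAB — 2 tracks woven together.
Track A is 1, 8, 27, 64, 125, 216, which is perfect cubes starting at 1³.
Track B is 48, 46, 44, which is subtracting 2 each time.
Position 10 → track A, term 7 = 343.
Term 11 comes from track A (its 8th entry): 512.

343, 512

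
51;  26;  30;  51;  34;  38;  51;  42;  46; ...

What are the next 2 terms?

Positions follow the repeating pattern ABB; grouping by letter gives 2 tracks.
Track A: 51, 51, 51. The constant sequence 51.
Track B: 26, 30, 34, 38, 42, 46. Adding 4 each time.
Term 10 comes from track A (its 4th entry): 51.
Position 11 → track B, term 7 = 50.

51, 50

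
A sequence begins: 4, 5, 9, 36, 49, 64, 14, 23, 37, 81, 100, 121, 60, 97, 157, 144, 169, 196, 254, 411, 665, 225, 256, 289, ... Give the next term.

The slot pattern repeats as AAABBB (period 6), so there are 2 interleaved tracks.
Track A: 4, 5, 9, 14, 23, 37, 60, 97, 157, 254, 411, 665. A Fibonacci-like recurrence a_n = a_{n-1} + a_{n-2}.
Track B: 36, 49, 64, 81, 100, 121, 144, 169, 196, 225, 256, 289. Consecutive squares n² from n = 6.
Term 25 comes from track A (its 13th entry): 1076.

1076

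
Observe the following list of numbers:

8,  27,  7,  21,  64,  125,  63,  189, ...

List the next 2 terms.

Reading positions in blocks of 4 reveals the pattern AABB — 2 tracks woven together.
Subsequence A = 8, 27, 64, 125: perfect cubes starting at 2³.
Subsequence B = 7, 21, 63, 189: a geometric progression (common ratio 3).
Position 9 → subsequence A, term 5 = 216.
Position 10 → subsequence A, term 6 = 343.

216, 343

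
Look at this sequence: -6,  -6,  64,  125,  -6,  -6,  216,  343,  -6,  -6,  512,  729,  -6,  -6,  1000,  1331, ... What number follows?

-6

Positions follow the repeating pattern AABB; grouping by letter gives 2 tracks.
Subsequence A: -6, -6, -6, -6, -6, -6, -6, -6 (the constant sequence -6).
Subsequence B: 64, 125, 216, 343, 512, 729, 1000, 1331 (perfect cubes starting at 4³).
Term 17 comes from subsequence A (its 9th entry): -6.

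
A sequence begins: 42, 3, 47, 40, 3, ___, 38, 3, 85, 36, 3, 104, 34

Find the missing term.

Read the sequence 3 terms at a time; column i is its own pattern.
Track A: 42, 40, 38, 36, 34 (subtracting 2 each time).
Track B: 3, 3, 3, 3 (constant 3).
Track C: 47, ?, 85, 104 (arithmetic with common difference +19).
The gap is track C's term 2; the rule gives 66.

66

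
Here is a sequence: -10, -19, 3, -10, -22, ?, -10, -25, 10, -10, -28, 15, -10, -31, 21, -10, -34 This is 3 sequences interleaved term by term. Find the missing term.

6

Split by position mod 3 into 3 tracks.
Track A: -10, -10, -10, -10, -10, -10 — always -10.
Track B: -19, -22, -25, -28, -31, -34 — subtracting 3 each time.
Track C: 3, ?, 10, 15, 21 — triangular numbers starting at T_2.
So the missing entry in track C is 6.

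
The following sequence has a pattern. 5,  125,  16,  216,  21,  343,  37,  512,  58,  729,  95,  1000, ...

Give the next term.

153

The terms cycle through 2 interleaved subsequences.
Subsequence A = 5, 16, 21, 37, 58, 95: Fibonacci-style (each term is the sum of the two before it).
Subsequence B = 125, 216, 343, 512, 729, 1000: perfect cubes starting at 5³.
The 13th slot belongs to subsequence A; its 7th term is 153.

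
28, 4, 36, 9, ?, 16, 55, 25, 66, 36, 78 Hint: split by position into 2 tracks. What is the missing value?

45

Taking every 2nd term gives 2 separate tracks.
Track A: 28, 36, ?, 55, 66, 78 (triangular numbers starting at T_7).
Track B: 4, 9, 16, 25, 36 (consecutive squares n² from n = 2).
So the missing entry in track A is 45.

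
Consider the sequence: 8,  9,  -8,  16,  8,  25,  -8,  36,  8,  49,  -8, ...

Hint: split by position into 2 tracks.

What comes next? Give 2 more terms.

64, 8

Odd-indexed and even-indexed terms follow separate rules.
Track A = 8, -8, 8, -8, 8, -8: alternating ±8.
Track B = 9, 16, 25, 36, 49: consecutive squares n² from n = 3.
Position 12 → track B, term 6 = 64.
Position 13 → track A, term 7 = 8.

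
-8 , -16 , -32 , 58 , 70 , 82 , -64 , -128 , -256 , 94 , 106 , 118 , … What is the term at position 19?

Reading positions in blocks of 6 reveals the pattern AAABBB — 2 tracks woven together.
Track A = -8, -16, -32, -64, -128, -256: geometric with ratio 2.
Track B = 58, 70, 82, 94, 106, 118: arithmetic, step +12.
The 19th slot belongs to track A; its 10th term is -4096.

-4096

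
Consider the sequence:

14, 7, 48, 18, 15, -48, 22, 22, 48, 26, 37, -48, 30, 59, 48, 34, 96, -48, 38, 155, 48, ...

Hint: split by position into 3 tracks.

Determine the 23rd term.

251

Split by position mod 3 into 3 tracks.
Track A = 14, 18, 22, 26, 30, 34, 38: linear: a_n = 10 + 4·n.
Track B = 7, 15, 22, 37, 59, 96, 155: each term equals the sum of the previous two.
Track C = 48, -48, 48, -48, 48, -48, 48: oscillating between 48 and -48.
The 23rd slot belongs to track B; its 8th term is 251.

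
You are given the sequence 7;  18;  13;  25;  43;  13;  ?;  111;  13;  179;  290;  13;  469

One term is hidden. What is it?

68

Reading positions in blocks of 3 reveals the pattern AAB — 2 tracks woven together.
Subsequence A is 7, 18, 25, 43, ?, 111, 179, 290, 469, which is Fibonacci-style (each term is the sum of the two before it).
Subsequence B is 13, 13, 13, 13, which is always 13.
So the missing entry in subsequence A is 68.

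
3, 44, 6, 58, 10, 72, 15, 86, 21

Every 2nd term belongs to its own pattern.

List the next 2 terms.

Odd-indexed and even-indexed terms follow separate rules.
Subsequence A = 3, 6, 10, 15, 21: triangular numbers n(n+1)/2 for n = 2, 3, ….
Subsequence B = 44, 58, 72, 86: arithmetic with common difference +14.
Term 10 comes from subsequence B (its 5th entry): 100.
Position 11 falls in subsequence A as its term 6, giving 28.

100, 28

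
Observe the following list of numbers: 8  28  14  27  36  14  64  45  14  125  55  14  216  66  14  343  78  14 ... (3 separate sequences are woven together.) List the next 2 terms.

512, 91

Split by position mod 3 into 3 tracks.
Track A: 8, 27, 64, 125, 216, 343 (perfect cubes starting at 2³).
Track B: 28, 36, 45, 55, 66, 78 (triangular numbers n(n+1)/2 for n = 7, 8, …).
Track C: 14, 14, 14, 14, 14, 14 (constant 14).
The 19th slot belongs to track A; its 7th term is 512.
Term 20 comes from track B (its 7th entry): 91.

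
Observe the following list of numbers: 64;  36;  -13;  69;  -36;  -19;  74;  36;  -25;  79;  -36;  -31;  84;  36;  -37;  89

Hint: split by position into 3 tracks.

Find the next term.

-36

Split by position mod 3 into 3 tracks.
Stream A = 64, 69, 74, 79, 84, 89: linear: a_n = 59 + 5·n.
Stream B = 36, -36, 36, -36, 36: oscillating between 36 and -36.
Stream C = -13, -19, -25, -31, -37: arithmetic, step −6.
Position 17 → stream B, term 6 = -36.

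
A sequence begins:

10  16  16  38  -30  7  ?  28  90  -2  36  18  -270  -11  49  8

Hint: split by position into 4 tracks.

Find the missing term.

25

The terms cycle through 4 interleaved subsequences.
Subsequence A is 10, -30, 90, -270, which is geometric with ratio -3.
Subsequence B is 16, 7, -2, -11, which is subtracting 9 each time.
Subsequence C is 16, ?, 36, 49, which is the squares 4², 5², 6², ….
Subsequence D is 38, 28, 18, 8, which is arithmetic, step −10.
Subsequence C's pattern makes the blank 25.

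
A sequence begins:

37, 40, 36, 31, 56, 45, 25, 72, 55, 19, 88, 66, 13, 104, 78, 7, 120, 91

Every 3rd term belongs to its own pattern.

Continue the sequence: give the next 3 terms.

1, 136, 105

Split by position mod 3 into 3 tracks.
Stream A: 37, 31, 25, 19, 13, 7 — subtracting 6 each time.
Stream B: 40, 56, 72, 88, 104, 120 — adding 16 each time.
Stream C: 36, 45, 55, 66, 78, 91 — the triangular numbers T_8, T_9, ….
The 19th slot belongs to stream A; its 7th term is 1.
Position 20 → stream B, term 7 = 136.
The 21st slot belongs to stream C; its 7th term is 105.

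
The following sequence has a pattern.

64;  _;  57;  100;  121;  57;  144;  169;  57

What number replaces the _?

Reading positions in blocks of 3 reveals the pattern AAB — 2 tracks woven together.
Track A = 64, ?, 100, 121, 144, 169: consecutive squares n² from n = 8.
Track B = 57, 57, 57: the constant sequence 57.
So the missing entry in track A is 81.

81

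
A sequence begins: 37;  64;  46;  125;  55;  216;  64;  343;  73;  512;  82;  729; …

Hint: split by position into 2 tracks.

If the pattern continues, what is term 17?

109

Split by position mod 2 into 2 tracks.
Track A is 37, 46, 55, 64, 73, 82, which is arithmetic with common difference +9.
Track B is 64, 125, 216, 343, 512, 729, which is consecutive cubes n³ from n = 4.
Term 17 comes from track A (its 9th entry): 109.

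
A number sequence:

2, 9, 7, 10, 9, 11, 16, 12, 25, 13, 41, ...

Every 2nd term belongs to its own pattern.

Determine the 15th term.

107

Split by position mod 2 into 2 tracks.
Track A is 2, 7, 9, 16, 25, 41, which is each term equals the sum of the previous two.
Track B is 9, 10, 11, 12, 13, which is adding 1 each time.
Position 15 falls in track A as its term 8, giving 107.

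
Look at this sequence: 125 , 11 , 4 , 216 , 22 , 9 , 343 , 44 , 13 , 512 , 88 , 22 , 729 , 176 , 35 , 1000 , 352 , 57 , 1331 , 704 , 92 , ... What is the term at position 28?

Split by position mod 3 into 3 tracks.
Track A is 125, 216, 343, 512, 729, 1000, 1331, which is the cubes 5³, 6³, 7³, ….
Track B is 11, 22, 44, 88, 176, 352, 704, which is a geometric progression (common ratio 2).
Track C is 4, 9, 13, 22, 35, 57, 92, which is a Fibonacci-like recurrence a_n = a_{n-1} + a_{n-2}.
The 28th slot belongs to track A; its 10th term is 2744.

2744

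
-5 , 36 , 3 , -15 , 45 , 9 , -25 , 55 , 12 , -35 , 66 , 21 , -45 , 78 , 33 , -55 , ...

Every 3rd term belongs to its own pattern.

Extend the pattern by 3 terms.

91, 54, -65

Read the sequence 3 terms at a time; column i is its own pattern.
Track A is -5, -15, -25, -35, -45, -55, which is arithmetic, step −10.
Track B is 36, 45, 55, 66, 78, which is triangular numbers n(n+1)/2 for n = 8, 9, ….
Track C is 3, 9, 12, 21, 33, which is each term equals the sum of the previous two.
Term 17 comes from track B (its 6th entry): 91.
Term 18 comes from track C (its 6th entry): 54.
Position 19 → track A, term 7 = -65.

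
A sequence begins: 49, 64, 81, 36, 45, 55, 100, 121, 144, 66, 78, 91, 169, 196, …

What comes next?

225

The slot pattern repeats as AAABBB (period 6), so there are 2 interleaved tracks.
Track A is 49, 64, 81, 100, 121, 144, 169, 196, which is the squares 7², 8², 9², ….
Track B is 36, 45, 55, 66, 78, 91, which is the triangular numbers T_8, T_9, ….
The 15th slot belongs to track A; its 9th term is 225.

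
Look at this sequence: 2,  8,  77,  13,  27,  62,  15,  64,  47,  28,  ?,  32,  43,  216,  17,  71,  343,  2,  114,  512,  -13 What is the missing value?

Split by position mod 3 into 3 tracks.
Track A: 2, 13, 15, 28, 43, 71, 114. Fibonacci-style (each term is the sum of the two before it).
Track B: 8, 27, 64, ?, 216, 343, 512. Consecutive cubes n³ from n = 2.
Track C: 77, 62, 47, 32, 17, 2, -13. Subtracting 15 each time.
So the missing entry in track B is 125.

125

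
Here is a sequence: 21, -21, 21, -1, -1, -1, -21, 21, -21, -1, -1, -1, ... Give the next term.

The slot pattern repeats as AAABBB (period 6), so there are 2 interleaved tracks.
Stream A: 21, -21, 21, -21, 21, -21 (the oscillation 21·(−1)^(n+1)).
Stream B: -1, -1, -1, -1, -1, -1 (always -1).
Position 13 falls in stream A as its term 7, giving 21.

21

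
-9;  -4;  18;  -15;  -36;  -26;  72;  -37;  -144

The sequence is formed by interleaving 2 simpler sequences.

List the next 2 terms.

-48, 288

Positions 1, 3, 5, … form one subsequence and positions 2, 4, 6, … form another.
Track A is -9, 18, -36, 72, -144, which is multiplying by -2 each time.
Track B is -4, -15, -26, -37, which is subtracting 11 each time.
Term 10 comes from track B (its 5th entry): -48.
Position 11 → track A, term 6 = 288.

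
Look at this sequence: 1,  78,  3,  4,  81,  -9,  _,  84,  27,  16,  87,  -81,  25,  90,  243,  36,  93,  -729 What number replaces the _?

Split by position mod 3 into 3 tracks.
Track A = 1, 4, ?, 16, 25, 36: consecutive squares n² from n = 1.
Track B = 78, 81, 84, 87, 90, 93: adding 3 each time.
Track C = 3, -9, 27, -81, 243, -729: geometric with ratio -3.
The gap is track A's term 3; the rule gives 9.

9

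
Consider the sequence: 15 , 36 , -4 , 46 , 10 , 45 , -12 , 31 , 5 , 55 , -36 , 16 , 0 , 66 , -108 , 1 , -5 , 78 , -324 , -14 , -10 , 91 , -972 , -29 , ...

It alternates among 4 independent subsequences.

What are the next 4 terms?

Read the sequence 4 terms at a time; column i is its own pattern.
Stream A: 15, 10, 5, 0, -5, -10 — subtracting 5 each time.
Stream B: 36, 45, 55, 66, 78, 91 — triangular numbers starting at T_8.
Stream C: -4, -12, -36, -108, -324, -972 — a geometric progression (common ratio 3).
Stream D: 46, 31, 16, 1, -14, -29 — linear: a_n = 61 − 15·n.
Term 25 comes from stream A (its 7th entry): -15.
Position 26 falls in stream B as its term 7, giving 105.
Position 27 falls in stream C as its term 7, giving -2916.
The 28th slot belongs to stream D; its 7th term is -44.

-15, 105, -2916, -44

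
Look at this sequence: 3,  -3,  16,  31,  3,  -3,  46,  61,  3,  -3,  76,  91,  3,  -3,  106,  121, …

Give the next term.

3

Reading positions in blocks of 4 reveals the pattern AABB — 2 tracks woven together.
Stream A: 3, -3, 3, -3, 3, -3, 3, -3. Oscillating between 3 and -3.
Stream B: 16, 31, 46, 61, 76, 91, 106, 121. Arithmetic with common difference +15.
The 17th slot belongs to stream A; its 9th term is 3.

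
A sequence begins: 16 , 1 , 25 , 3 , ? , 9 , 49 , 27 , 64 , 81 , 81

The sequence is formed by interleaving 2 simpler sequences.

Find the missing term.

Positions 1, 3, 5, … form one subsequence and positions 2, 4, 6, … form another.
Track A is 16, 25, ?, 49, 64, 81, which is perfect squares starting at 4².
Track B is 1, 3, 9, 27, 81, which is powers 3^0, 3^1, 3^2, ….
So the missing entry in track A is 36.

36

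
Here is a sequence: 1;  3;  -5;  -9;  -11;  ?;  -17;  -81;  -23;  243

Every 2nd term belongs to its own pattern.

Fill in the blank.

27

Odd-indexed and even-indexed terms follow separate rules.
Stream A = 1, -5, -11, -17, -23: arithmetic with common difference −6.
Stream B = 3, -9, ?, -81, 243: a geometric progression (common ratio -3).
So the missing entry in stream B is 27.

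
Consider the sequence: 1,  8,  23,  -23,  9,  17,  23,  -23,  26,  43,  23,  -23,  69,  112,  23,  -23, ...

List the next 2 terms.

181, 293

Reading positions in blocks of 4 reveals the pattern AABB — 2 tracks woven together.
Stream A: 1, 8, 9, 17, 26, 43, 69, 112 (each term equals the sum of the previous two).
Stream B: 23, -23, 23, -23, 23, -23, 23, -23 (the oscillation 23·(−1)^(n+1)).
Position 17 → stream A, term 9 = 181.
The 18th slot belongs to stream A; its 10th term is 293.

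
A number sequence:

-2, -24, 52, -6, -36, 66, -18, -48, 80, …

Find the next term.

Split by position mod 3: positions 1, 4, 7, … form one track, and each other residue class forms its own.
Track A: -2, -6, -18 (a geometric progression (common ratio 3)).
Track B: -24, -36, -48 (subtracting 12 each time).
Track C: 52, 66, 80 (arithmetic, step +14).
The 10th slot belongs to track A; its 4th term is -54.

-54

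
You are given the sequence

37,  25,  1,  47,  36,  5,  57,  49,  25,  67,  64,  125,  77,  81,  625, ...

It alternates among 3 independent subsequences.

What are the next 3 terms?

87, 100, 3125

Split by position mod 3: positions 1, 4, 7, … form one track, and each other residue class forms its own.
Stream A: 37, 47, 57, 67, 77 — arithmetic, step +10.
Stream B: 25, 36, 49, 64, 81 — perfect squares starting at 5².
Stream C: 1, 5, 25, 125, 625 — successive powers of 5.
Position 16 falls in stream A as its term 6, giving 87.
Term 17 comes from stream B (its 6th entry): 100.
Position 18 falls in stream C as its term 6, giving 3125.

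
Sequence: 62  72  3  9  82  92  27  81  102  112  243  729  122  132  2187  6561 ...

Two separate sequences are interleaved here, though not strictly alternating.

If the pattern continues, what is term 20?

59049

Positions follow the repeating pattern AABB; grouping by letter gives 2 tracks.
Subsequence A is 62, 72, 82, 92, 102, 112, 122, 132, which is linear: a_n = 52 + 10·n.
Subsequence B is 3, 9, 27, 81, 243, 729, 2187, 6561, which is powers 3^1, 3^2, 3^3, ….
The 20th slot belongs to subsequence B; its 10th term is 59049.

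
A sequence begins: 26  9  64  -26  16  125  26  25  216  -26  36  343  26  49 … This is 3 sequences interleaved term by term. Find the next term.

512

Taking every 3rd term gives 3 separate tracks.
Track A = 26, -26, 26, -26, 26: alternating ±26.
Track B = 9, 16, 25, 36, 49: perfect squares starting at 3².
Track C = 64, 125, 216, 343: perfect cubes starting at 4³.
Position 15 → track C, term 5 = 512.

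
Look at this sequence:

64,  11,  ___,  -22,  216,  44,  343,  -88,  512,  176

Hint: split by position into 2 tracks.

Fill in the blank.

125

The terms cycle through 2 interleaved subsequences.
Stream A = 64, ?, 216, 343, 512: consecutive cubes n³ from n = 4.
Stream B = 11, -22, 44, -88, 176: a geometric progression (common ratio -2).
The gap is stream A's term 2; the rule gives 125.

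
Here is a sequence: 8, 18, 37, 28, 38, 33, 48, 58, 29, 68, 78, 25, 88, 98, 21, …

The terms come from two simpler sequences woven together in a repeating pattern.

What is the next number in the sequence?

Reading positions in blocks of 3 reveals the pattern AAB — 2 tracks woven together.
Stream A = 8, 18, 28, 38, 48, 58, 68, 78, 88, 98: arithmetic, step +10.
Stream B = 37, 33, 29, 25, 21: arithmetic with common difference −4.
Term 16 comes from stream A (its 11th entry): 108.

108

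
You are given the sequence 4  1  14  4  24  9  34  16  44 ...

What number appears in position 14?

49

The terms cycle through 2 interleaved subsequences.
Stream A: 4, 14, 24, 34, 44. Arithmetic with common difference +10.
Stream B: 1, 4, 9, 16. Consecutive squares n² from n = 1.
Term 14 comes from stream B (its 7th entry): 49.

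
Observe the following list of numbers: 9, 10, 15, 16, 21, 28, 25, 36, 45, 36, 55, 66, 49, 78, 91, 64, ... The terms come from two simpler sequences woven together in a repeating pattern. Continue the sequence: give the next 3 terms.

105, 120, 81

Reading positions in blocks of 3 reveals the pattern ABB — 2 tracks woven together.
Track A is 9, 16, 25, 36, 49, 64, which is the squares 3², 4², 5², ….
Track B is 10, 15, 21, 28, 36, 45, 55, 66, 78, 91, which is triangular numbers starting at T_4.
Term 17 comes from track B (its 11th entry): 105.
Term 18 comes from track B (its 12th entry): 120.
Position 19 → track A, term 7 = 81.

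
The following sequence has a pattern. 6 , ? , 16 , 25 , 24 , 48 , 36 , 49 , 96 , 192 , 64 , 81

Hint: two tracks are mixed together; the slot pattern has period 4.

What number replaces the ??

12

Reading positions in blocks of 4 reveals the pattern AABB — 2 tracks woven together.
Subsequence A: 6, ?, 24, 48, 96, 192 — multiplying by 2 each time.
Subsequence B: 16, 25, 36, 49, 64, 81 — the squares 4², 5², 6², ….
So the missing entry in subsequence A is 12.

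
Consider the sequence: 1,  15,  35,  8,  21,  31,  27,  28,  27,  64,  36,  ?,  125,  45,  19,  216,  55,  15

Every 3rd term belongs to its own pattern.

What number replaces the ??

23

Taking every 3rd term gives 3 separate tracks.
Stream A: 1, 8, 27, 64, 125, 216. Perfect cubes starting at 1³.
Stream B: 15, 21, 28, 36, 45, 55. Triangular numbers starting at T_5.
Stream C: 35, 31, 27, ?, 19, 15. Arithmetic with common difference −4.
The gap is stream C's term 4; the rule gives 23.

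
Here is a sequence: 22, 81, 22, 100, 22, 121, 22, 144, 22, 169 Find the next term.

Taking every 2nd term gives 2 separate tracks.
Stream A is 22, 22, 22, 22, 22, which is the constant sequence 22.
Stream B is 81, 100, 121, 144, 169, which is consecutive squares n² from n = 9.
The 11th slot belongs to stream A; its 6th term is 22.

22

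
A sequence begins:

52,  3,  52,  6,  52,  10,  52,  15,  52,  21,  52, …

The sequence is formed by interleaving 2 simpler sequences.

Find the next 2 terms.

28, 52

Positions 1, 3, 5, … form one subsequence and positions 2, 4, 6, … form another.
Subsequence A = 52, 52, 52, 52, 52, 52: constant 52.
Subsequence B = 3, 6, 10, 15, 21: triangular numbers n(n+1)/2 for n = 2, 3, ….
Position 12 falls in subsequence B as its term 6, giving 28.
Position 13 falls in subsequence A as its term 7, giving 52.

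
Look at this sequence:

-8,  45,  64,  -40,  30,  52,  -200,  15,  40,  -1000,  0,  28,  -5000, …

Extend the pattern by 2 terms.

Split by position mod 3: positions 1, 4, 7, … form one track, and each other residue class forms its own.
Track A = -8, -40, -200, -1000, -5000: multiplying by 5 each time.
Track B = 45, 30, 15, 0: linear: a_n = 60 − 15·n.
Track C = 64, 52, 40, 28: subtracting 12 each time.
Position 14 falls in track B as its term 5, giving -15.
The 15th slot belongs to track C; its 5th term is 16.

-15, 16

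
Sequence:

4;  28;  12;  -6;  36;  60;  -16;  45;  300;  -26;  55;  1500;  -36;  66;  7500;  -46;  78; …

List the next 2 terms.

Taking every 3rd term gives 3 separate tracks.
Stream A = 4, -6, -16, -26, -36, -46: arithmetic with common difference −10.
Stream B = 28, 36, 45, 55, 66, 78: triangular numbers starting at T_7.
Stream C = 12, 60, 300, 1500, 7500: multiplying by 5 each time.
Term 18 comes from stream C (its 6th entry): 37500.
Term 19 comes from stream A (its 7th entry): -56.

37500, -56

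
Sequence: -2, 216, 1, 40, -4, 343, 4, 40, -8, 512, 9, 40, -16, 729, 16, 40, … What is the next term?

Taking every 4th term gives 4 separate tracks.
Stream A: -2, -4, -8, -16 — geometric with ratio 2.
Stream B: 216, 343, 512, 729 — the cubes 6³, 7³, 8³, ….
Stream C: 1, 4, 9, 16 — the squares 1², 2², 3², ….
Stream D: 40, 40, 40, 40 — always 40.
Position 17 falls in stream A as its term 5, giving -32.

-32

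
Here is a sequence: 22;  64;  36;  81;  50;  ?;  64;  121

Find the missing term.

100

Taking every 2nd term gives 2 separate tracks.
Stream A: 22, 36, 50, 64 (arithmetic with common difference +14).
Stream B: 64, 81, ?, 121 (perfect squares starting at 8²).
Filling stream B at index 3 by its rule yields 100.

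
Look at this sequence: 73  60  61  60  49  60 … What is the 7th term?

Split by position mod 2 into 2 tracks.
Track A is 73, 61, 49, which is subtracting 12 each time.
Track B is 60, 60, 60, which is the constant sequence 60.
Position 7 falls in track A as its term 4, giving 37.

37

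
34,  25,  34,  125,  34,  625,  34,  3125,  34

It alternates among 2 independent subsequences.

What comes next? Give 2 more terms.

15625, 34

Taking every 2nd term gives 2 separate tracks.
Stream A: 34, 34, 34, 34, 34. Always 34.
Stream B: 25, 125, 625, 3125. Successive powers of 5.
Term 10 comes from stream B (its 5th entry): 15625.
Position 11 → stream A, term 6 = 34.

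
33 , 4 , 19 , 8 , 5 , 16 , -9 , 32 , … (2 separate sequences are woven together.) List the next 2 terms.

Split by position mod 2 into 2 tracks.
Track A: 33, 19, 5, -9. Arithmetic, step −14.
Track B: 4, 8, 16, 32. Powers of 2.
Position 9 falls in track A as its term 5, giving -23.
The 10th slot belongs to track B; its 5th term is 64.

-23, 64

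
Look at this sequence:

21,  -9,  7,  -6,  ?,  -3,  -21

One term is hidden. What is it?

-7

Positions 1, 3, 5, … form one subsequence and positions 2, 4, 6, … form another.
Track A: 21, 7, ?, -21. Arithmetic with common difference −14.
Track B: -9, -6, -3. Arithmetic, step +3.
Track A's pattern makes the blank -7.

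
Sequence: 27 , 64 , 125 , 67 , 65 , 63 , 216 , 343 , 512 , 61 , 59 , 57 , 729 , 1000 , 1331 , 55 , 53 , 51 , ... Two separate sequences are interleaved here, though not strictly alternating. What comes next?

1728

Reading positions in blocks of 6 reveals the pattern AAABBB — 2 tracks woven together.
Subsequence A: 27, 64, 125, 216, 343, 512, 729, 1000, 1331. The cubes 3³, 4³, 5³, ….
Subsequence B: 67, 65, 63, 61, 59, 57, 55, 53, 51. Linear: a_n = 69 − 2·n.
Term 19 comes from subsequence A (its 10th entry): 1728.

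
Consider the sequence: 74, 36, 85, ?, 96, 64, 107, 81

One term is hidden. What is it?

Taking every 2nd term gives 2 separate tracks.
Track A: 74, 85, 96, 107. Arithmetic with common difference +11.
Track B: 36, ?, 64, 81. Perfect squares starting at 6².
So the missing entry in track B is 49.

49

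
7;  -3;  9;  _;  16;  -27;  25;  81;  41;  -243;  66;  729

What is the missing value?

Taking every 2nd term gives 2 separate tracks.
Track A is 7, 9, 16, 25, 41, 66, which is each term equals the sum of the previous two.
Track B is -3, ?, -27, 81, -243, 729, which is a geometric progression (common ratio -3).
The gap is track B's term 2; the rule gives 9.

9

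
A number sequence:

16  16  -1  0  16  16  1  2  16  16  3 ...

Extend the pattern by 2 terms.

4, 16

Reading positions in blocks of 4 reveals the pattern AABB — 2 tracks woven together.
Track A: 16, 16, 16, 16, 16, 16 (always 16).
Track B: -1, 0, 1, 2, 3 (adding 1 each time).
The 12th slot belongs to track B; its 6th term is 4.
Term 13 comes from track A (its 7th entry): 16.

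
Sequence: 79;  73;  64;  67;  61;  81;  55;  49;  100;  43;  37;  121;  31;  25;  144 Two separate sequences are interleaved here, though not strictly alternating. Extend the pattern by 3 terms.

Reading positions in blocks of 3 reveals the pattern AAB — 2 tracks woven together.
Subsequence A is 79, 73, 67, 61, 55, 49, 43, 37, 31, 25, which is arithmetic, step −6.
Subsequence B is 64, 81, 100, 121, 144, which is perfect squares starting at 8².
Term 16 comes from subsequence A (its 11th entry): 19.
Position 17 falls in subsequence A as its term 12, giving 13.
Term 18 comes from subsequence B (its 6th entry): 169.

19, 13, 169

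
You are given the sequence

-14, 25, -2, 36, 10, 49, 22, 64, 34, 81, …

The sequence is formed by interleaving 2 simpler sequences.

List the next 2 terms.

Positions 1, 3, 5, … form one subsequence and positions 2, 4, 6, … form another.
Track A: -14, -2, 10, 22, 34 (adding 12 each time).
Track B: 25, 36, 49, 64, 81 (consecutive squares n² from n = 5).
Term 11 comes from track A (its 6th entry): 46.
Position 12 → track B, term 6 = 100.

46, 100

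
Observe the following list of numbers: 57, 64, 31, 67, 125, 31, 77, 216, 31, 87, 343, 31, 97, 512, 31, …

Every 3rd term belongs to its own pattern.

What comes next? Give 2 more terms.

Split by position mod 3: positions 1, 4, 7, … form one track, and each other residue class forms its own.
Stream A: 57, 67, 77, 87, 97 (arithmetic, step +10).
Stream B: 64, 125, 216, 343, 512 (consecutive cubes n³ from n = 4).
Stream C: 31, 31, 31, 31, 31 (constant 31).
Term 16 comes from stream A (its 6th entry): 107.
Term 17 comes from stream B (its 6th entry): 729.

107, 729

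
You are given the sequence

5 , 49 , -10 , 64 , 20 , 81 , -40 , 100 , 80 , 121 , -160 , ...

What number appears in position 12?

144

Split by position mod 2 into 2 tracks.
Track A is 5, -10, 20, -40, 80, -160, which is a geometric progression (common ratio -2).
Track B is 49, 64, 81, 100, 121, which is the squares 7², 8², 9², ….
Position 12 falls in track B as its term 6, giving 144.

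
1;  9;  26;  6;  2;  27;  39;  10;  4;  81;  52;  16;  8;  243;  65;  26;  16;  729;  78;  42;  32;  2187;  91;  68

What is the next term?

64

Split by position mod 4: positions 1, 5, 9, … form one track, and each other residue class forms its own.
Track A: 1, 2, 4, 8, 16, 32. Successive powers of 2.
Track B: 9, 27, 81, 243, 729, 2187. Geometric, ×3 each step.
Track C: 26, 39, 52, 65, 78, 91. Adding 13 each time.
Track D: 6, 10, 16, 26, 42, 68. Fibonacci-style (each term is the sum of the two before it).
Position 25 → track A, term 7 = 64.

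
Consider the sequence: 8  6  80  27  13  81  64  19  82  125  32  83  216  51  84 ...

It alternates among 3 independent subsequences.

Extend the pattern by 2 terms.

343, 83

Split by position mod 3 into 3 tracks.
Track A is 8, 27, 64, 125, 216, which is perfect cubes starting at 2³.
Track B is 6, 13, 19, 32, 51, which is Fibonacci-style (each term is the sum of the two before it).
Track C is 80, 81, 82, 83, 84, which is arithmetic, step +1.
Position 16 falls in track A as its term 6, giving 343.
Position 17 falls in track B as its term 6, giving 83.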